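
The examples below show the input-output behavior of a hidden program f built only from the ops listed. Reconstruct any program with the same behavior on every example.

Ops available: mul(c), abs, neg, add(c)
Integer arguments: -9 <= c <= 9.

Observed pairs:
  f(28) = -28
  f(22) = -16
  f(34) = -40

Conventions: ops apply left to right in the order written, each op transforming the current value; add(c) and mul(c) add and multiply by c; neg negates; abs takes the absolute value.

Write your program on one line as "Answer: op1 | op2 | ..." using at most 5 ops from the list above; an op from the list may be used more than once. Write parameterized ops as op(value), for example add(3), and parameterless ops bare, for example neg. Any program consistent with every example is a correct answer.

add(-5) | add(-7) | neg | mul(2) | add(4)

Check, running the answer program on each example:
  28 -> 23 -> 16 -> -16 -> -32 -> -28
  22 -> 17 -> 10 -> -10 -> -20 -> -16
  34 -> 29 -> 22 -> -22 -> -44 -> -40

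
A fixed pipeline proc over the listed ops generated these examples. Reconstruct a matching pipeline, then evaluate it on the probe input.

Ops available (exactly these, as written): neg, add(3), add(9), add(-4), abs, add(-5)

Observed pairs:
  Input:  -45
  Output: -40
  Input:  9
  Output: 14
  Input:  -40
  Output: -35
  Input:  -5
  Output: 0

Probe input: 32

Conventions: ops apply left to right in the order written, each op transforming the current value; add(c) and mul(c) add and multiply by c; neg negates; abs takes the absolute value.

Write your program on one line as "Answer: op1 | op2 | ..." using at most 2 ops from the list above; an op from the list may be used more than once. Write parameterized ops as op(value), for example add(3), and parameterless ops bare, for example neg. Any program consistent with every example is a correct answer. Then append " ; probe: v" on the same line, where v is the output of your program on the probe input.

add(-4) | add(9) ; probe: 37

Check, running the answer program on each example:
  -45 -> -49 -> -40
  9 -> 5 -> 14
  -40 -> -44 -> -35
  -5 -> -9 -> 0
  probe: 32 -> 28 -> 37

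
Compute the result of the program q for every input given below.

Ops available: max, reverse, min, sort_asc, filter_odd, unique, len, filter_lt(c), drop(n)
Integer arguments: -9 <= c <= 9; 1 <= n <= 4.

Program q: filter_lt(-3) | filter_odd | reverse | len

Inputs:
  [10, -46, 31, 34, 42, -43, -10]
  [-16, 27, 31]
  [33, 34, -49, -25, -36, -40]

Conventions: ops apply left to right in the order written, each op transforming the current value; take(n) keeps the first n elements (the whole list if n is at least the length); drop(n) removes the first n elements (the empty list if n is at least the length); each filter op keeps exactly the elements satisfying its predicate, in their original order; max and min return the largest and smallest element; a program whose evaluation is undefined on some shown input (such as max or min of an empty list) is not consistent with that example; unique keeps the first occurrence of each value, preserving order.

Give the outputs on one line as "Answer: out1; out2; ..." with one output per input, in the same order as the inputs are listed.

1; 0; 2

Execution, op by op:
  [10, -46, 31, 34, 42, -43, -10] -> [-46, -43, -10] -> [-43] -> [-43] -> 1
  [-16, 27, 31] -> [-16] -> [] -> [] -> 0
  [33, 34, -49, -25, -36, -40] -> [-49, -25, -36, -40] -> [-49, -25] -> [-25, -49] -> 2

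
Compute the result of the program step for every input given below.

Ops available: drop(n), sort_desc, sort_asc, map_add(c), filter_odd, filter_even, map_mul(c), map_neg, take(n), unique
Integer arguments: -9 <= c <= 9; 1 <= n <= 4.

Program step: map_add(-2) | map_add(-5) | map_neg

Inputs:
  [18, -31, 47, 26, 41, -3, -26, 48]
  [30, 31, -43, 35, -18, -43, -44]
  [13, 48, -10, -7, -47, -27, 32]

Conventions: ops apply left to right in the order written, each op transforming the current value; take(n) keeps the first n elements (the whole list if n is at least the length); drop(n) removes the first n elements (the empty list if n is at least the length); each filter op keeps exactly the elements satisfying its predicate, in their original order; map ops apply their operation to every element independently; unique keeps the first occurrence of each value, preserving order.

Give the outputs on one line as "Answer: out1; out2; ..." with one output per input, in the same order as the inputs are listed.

[-11, 38, -40, -19, -34, 10, 33, -41]; [-23, -24, 50, -28, 25, 50, 51]; [-6, -41, 17, 14, 54, 34, -25]

Execution, op by op:
  [18, -31, 47, 26, 41, -3, -26, 48] -> [16, -33, 45, 24, 39, -5, -28, 46] -> [11, -38, 40, 19, 34, -10, -33, 41] -> [-11, 38, -40, -19, -34, 10, 33, -41]
  [30, 31, -43, 35, -18, -43, -44] -> [28, 29, -45, 33, -20, -45, -46] -> [23, 24, -50, 28, -25, -50, -51] -> [-23, -24, 50, -28, 25, 50, 51]
  [13, 48, -10, -7, -47, -27, 32] -> [11, 46, -12, -9, -49, -29, 30] -> [6, 41, -17, -14, -54, -34, 25] -> [-6, -41, 17, 14, 54, 34, -25]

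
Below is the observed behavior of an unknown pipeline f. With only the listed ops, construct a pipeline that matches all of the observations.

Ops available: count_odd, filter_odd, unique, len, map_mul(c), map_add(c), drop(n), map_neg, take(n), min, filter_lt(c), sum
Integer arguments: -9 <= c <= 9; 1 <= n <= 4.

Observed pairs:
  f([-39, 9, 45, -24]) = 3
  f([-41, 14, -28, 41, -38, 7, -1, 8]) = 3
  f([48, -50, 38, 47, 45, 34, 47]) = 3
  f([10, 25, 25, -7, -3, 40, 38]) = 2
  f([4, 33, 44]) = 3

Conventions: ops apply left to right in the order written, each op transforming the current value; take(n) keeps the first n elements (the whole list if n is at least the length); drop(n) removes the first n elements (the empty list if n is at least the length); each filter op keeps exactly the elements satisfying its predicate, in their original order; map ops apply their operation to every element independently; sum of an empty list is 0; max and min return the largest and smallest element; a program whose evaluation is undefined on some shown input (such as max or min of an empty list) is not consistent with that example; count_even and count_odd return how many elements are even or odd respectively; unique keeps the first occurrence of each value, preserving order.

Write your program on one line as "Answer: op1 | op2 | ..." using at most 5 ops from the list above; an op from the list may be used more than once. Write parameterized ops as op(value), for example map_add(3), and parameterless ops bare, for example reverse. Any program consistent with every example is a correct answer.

map_add(-6) | take(3) | unique | len

Check, running the answer program on each example:
  [-39, 9, 45, -24] -> [-45, 3, 39, -30] -> [-45, 3, 39] -> [-45, 3, 39] -> 3
  [-41, 14, -28, 41, -38, 7, -1, 8] -> [-47, 8, -34, 35, -44, 1, -7, 2] -> [-47, 8, -34] -> [-47, 8, -34] -> 3
  [48, -50, 38, 47, 45, 34, 47] -> [42, -56, 32, 41, 39, 28, 41] -> [42, -56, 32] -> [42, -56, 32] -> 3
  [10, 25, 25, -7, -3, 40, 38] -> [4, 19, 19, -13, -9, 34, 32] -> [4, 19, 19] -> [4, 19] -> 2
  [4, 33, 44] -> [-2, 27, 38] -> [-2, 27, 38] -> [-2, 27, 38] -> 3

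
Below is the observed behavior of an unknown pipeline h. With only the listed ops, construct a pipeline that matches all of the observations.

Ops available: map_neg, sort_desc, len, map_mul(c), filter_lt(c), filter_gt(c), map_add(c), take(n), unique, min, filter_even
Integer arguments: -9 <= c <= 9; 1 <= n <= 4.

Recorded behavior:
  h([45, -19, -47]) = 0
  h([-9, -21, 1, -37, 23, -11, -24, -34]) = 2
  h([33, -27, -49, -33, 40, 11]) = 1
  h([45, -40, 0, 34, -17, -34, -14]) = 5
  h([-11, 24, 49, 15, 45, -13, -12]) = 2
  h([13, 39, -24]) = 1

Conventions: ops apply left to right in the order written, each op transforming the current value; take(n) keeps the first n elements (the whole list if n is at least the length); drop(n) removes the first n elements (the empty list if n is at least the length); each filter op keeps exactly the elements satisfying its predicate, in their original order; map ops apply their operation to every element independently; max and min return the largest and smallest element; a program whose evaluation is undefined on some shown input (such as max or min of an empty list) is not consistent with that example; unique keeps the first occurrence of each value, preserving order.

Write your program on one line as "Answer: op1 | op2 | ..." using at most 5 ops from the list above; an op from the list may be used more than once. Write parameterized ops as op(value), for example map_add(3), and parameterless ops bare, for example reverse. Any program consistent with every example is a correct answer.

filter_even | map_add(6) | map_add(1) | map_mul(-4) | len

Check, running the answer program on each example:
  [45, -19, -47] -> [] -> [] -> [] -> [] -> 0
  [-9, -21, 1, -37, 23, -11, -24, -34] -> [-24, -34] -> [-18, -28] -> [-17, -27] -> [68, 108] -> 2
  [33, -27, -49, -33, 40, 11] -> [40] -> [46] -> [47] -> [-188] -> 1
  [45, -40, 0, 34, -17, -34, -14] -> [-40, 0, 34, -34, -14] -> [-34, 6, 40, -28, -8] -> [-33, 7, 41, -27, -7] -> [132, -28, -164, 108, 28] -> 5
  [-11, 24, 49, 15, 45, -13, -12] -> [24, -12] -> [30, -6] -> [31, -5] -> [-124, 20] -> 2
  [13, 39, -24] -> [-24] -> [-18] -> [-17] -> [68] -> 1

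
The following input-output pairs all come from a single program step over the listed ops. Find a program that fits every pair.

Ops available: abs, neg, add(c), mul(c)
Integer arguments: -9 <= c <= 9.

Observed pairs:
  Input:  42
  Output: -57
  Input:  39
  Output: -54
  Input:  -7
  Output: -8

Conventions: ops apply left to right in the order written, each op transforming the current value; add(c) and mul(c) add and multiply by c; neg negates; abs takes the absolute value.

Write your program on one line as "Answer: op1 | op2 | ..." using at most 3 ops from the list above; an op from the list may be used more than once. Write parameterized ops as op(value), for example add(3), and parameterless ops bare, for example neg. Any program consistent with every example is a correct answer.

add(6) | add(9) | neg

Check, running the answer program on each example:
  42 -> 48 -> 57 -> -57
  39 -> 45 -> 54 -> -54
  -7 -> -1 -> 8 -> -8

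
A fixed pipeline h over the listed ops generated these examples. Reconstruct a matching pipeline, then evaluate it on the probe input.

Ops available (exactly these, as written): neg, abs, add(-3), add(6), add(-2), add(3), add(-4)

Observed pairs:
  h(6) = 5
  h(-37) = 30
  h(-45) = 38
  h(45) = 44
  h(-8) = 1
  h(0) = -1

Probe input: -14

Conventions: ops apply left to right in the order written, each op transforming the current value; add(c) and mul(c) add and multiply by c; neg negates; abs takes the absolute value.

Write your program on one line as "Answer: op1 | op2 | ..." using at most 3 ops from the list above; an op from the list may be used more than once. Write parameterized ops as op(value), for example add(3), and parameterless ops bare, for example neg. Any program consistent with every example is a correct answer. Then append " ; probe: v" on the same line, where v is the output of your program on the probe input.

add(3) | abs | add(-4) ; probe: 7

Check, running the answer program on each example:
  6 -> 9 -> 9 -> 5
  -37 -> -34 -> 34 -> 30
  -45 -> -42 -> 42 -> 38
  45 -> 48 -> 48 -> 44
  -8 -> -5 -> 5 -> 1
  0 -> 3 -> 3 -> -1
  probe: -14 -> -11 -> 11 -> 7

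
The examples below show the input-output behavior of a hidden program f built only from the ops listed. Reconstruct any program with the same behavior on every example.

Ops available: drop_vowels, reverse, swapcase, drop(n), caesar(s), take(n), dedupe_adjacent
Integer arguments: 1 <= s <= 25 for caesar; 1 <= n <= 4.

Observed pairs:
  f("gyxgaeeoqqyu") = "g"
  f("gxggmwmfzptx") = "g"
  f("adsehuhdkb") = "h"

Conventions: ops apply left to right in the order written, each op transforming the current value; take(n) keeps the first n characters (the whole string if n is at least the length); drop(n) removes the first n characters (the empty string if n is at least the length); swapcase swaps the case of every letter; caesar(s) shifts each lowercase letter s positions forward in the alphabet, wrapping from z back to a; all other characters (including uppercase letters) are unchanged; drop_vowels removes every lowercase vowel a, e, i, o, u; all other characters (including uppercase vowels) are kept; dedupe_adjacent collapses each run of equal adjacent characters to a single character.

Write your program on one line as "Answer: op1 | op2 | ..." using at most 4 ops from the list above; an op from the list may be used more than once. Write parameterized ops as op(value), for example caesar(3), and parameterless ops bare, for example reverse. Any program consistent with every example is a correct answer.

drop(1) | drop_vowels | drop(2) | take(1)

Check, running the answer program on each example:
  "gyxgaeeoqqyu" -> "yxgaeeoqqyu" -> "yxgqqy" -> "gqqy" -> "g"
  "gxggmwmfzptx" -> "xggmwmfzptx" -> "xggmwmfzptx" -> "gmwmfzptx" -> "g"
  "adsehuhdkb" -> "dsehuhdkb" -> "dshhdkb" -> "hhdkb" -> "h"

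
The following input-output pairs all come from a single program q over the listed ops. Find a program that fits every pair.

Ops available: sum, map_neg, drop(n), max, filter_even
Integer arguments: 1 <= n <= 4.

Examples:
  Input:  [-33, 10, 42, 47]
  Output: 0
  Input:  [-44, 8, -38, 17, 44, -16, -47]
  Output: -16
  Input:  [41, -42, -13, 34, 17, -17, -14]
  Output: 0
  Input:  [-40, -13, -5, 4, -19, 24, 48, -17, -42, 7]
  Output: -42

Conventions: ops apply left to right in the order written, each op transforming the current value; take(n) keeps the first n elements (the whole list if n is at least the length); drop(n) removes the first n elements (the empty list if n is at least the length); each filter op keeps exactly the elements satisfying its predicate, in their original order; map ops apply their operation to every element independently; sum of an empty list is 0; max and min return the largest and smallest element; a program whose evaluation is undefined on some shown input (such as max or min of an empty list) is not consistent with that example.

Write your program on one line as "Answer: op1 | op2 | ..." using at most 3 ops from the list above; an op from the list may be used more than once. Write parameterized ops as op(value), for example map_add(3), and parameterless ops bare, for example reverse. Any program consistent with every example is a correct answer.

filter_even | drop(4) | sum

Check, running the answer program on each example:
  [-33, 10, 42, 47] -> [10, 42] -> [] -> 0
  [-44, 8, -38, 17, 44, -16, -47] -> [-44, 8, -38, 44, -16] -> [-16] -> -16
  [41, -42, -13, 34, 17, -17, -14] -> [-42, 34, -14] -> [] -> 0
  [-40, -13, -5, 4, -19, 24, 48, -17, -42, 7] -> [-40, 4, 24, 48, -42] -> [-42] -> -42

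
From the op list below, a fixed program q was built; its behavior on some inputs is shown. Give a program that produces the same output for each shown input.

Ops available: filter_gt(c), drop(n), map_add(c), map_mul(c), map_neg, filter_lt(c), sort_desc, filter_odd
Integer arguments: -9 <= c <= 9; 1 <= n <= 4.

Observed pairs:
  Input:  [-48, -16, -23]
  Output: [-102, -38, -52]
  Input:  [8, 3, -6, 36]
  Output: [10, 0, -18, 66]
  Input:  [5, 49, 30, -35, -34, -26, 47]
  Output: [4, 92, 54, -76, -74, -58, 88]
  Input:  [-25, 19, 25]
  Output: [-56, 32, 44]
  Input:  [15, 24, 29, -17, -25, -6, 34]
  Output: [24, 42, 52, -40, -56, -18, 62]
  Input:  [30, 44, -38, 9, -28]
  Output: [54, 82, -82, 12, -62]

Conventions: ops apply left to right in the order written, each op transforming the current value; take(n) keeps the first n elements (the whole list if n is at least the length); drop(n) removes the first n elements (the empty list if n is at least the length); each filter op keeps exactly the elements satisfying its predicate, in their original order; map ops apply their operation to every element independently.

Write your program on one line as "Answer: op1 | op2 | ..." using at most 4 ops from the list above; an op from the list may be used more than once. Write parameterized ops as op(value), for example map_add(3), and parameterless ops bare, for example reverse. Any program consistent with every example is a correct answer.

map_add(-3) | map_mul(-2) | map_neg

Check, running the answer program on each example:
  [-48, -16, -23] -> [-51, -19, -26] -> [102, 38, 52] -> [-102, -38, -52]
  [8, 3, -6, 36] -> [5, 0, -9, 33] -> [-10, 0, 18, -66] -> [10, 0, -18, 66]
  [5, 49, 30, -35, -34, -26, 47] -> [2, 46, 27, -38, -37, -29, 44] -> [-4, -92, -54, 76, 74, 58, -88] -> [4, 92, 54, -76, -74, -58, 88]
  [-25, 19, 25] -> [-28, 16, 22] -> [56, -32, -44] -> [-56, 32, 44]
  [15, 24, 29, -17, -25, -6, 34] -> [12, 21, 26, -20, -28, -9, 31] -> [-24, -42, -52, 40, 56, 18, -62] -> [24, 42, 52, -40, -56, -18, 62]
  [30, 44, -38, 9, -28] -> [27, 41, -41, 6, -31] -> [-54, -82, 82, -12, 62] -> [54, 82, -82, 12, -62]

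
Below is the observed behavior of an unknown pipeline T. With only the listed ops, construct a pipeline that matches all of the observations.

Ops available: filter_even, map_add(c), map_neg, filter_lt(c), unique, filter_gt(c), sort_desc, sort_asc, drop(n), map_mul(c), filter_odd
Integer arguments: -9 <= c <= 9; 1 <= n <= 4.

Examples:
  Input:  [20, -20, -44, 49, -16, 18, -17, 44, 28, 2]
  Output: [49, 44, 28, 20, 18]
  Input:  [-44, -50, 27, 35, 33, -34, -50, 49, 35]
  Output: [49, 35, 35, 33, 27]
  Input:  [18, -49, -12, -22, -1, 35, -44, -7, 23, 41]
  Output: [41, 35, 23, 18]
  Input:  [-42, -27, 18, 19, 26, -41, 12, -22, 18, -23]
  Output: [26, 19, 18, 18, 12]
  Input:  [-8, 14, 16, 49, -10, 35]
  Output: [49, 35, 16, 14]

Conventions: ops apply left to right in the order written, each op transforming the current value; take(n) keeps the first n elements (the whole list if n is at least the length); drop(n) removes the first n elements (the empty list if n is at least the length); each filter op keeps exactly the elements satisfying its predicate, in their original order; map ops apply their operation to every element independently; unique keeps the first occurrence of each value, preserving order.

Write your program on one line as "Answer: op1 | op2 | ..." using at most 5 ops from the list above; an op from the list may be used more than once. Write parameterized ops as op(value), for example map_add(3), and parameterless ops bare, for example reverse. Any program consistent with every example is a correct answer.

sort_desc | filter_gt(-7) | filter_gt(1) | filter_gt(6)

Check, running the answer program on each example:
  [20, -20, -44, 49, -16, 18, -17, 44, 28, 2] -> [49, 44, 28, 20, 18, 2, -16, -17, -20, -44] -> [49, 44, 28, 20, 18, 2] -> [49, 44, 28, 20, 18, 2] -> [49, 44, 28, 20, 18]
  [-44, -50, 27, 35, 33, -34, -50, 49, 35] -> [49, 35, 35, 33, 27, -34, -44, -50, -50] -> [49, 35, 35, 33, 27] -> [49, 35, 35, 33, 27] -> [49, 35, 35, 33, 27]
  [18, -49, -12, -22, -1, 35, -44, -7, 23, 41] -> [41, 35, 23, 18, -1, -7, -12, -22, -44, -49] -> [41, 35, 23, 18, -1] -> [41, 35, 23, 18] -> [41, 35, 23, 18]
  [-42, -27, 18, 19, 26, -41, 12, -22, 18, -23] -> [26, 19, 18, 18, 12, -22, -23, -27, -41, -42] -> [26, 19, 18, 18, 12] -> [26, 19, 18, 18, 12] -> [26, 19, 18, 18, 12]
  [-8, 14, 16, 49, -10, 35] -> [49, 35, 16, 14, -8, -10] -> [49, 35, 16, 14] -> [49, 35, 16, 14] -> [49, 35, 16, 14]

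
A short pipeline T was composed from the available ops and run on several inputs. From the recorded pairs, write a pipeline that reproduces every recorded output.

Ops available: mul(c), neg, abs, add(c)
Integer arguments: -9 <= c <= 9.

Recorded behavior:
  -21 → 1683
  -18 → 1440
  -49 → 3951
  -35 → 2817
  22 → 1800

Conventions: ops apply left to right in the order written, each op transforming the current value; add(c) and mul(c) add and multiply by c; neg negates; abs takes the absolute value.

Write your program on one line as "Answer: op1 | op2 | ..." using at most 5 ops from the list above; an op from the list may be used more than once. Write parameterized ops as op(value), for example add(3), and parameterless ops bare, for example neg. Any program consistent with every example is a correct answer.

mul(9) | add(2) | mul(9) | abs

Check, running the answer program on each example:
  -21 -> -189 -> -187 -> -1683 -> 1683
  -18 -> -162 -> -160 -> -1440 -> 1440
  -49 -> -441 -> -439 -> -3951 -> 3951
  -35 -> -315 -> -313 -> -2817 -> 2817
  22 -> 198 -> 200 -> 1800 -> 1800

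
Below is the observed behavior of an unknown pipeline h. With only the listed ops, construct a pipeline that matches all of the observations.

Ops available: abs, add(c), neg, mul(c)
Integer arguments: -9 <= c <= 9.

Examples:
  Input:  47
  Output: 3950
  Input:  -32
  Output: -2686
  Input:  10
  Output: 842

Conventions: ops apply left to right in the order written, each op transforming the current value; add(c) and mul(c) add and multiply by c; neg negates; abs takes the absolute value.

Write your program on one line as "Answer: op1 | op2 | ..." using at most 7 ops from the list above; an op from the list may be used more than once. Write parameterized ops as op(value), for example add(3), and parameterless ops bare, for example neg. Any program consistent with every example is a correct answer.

mul(4) | mul(-7) | mul(-3) | add(-4) | add(8) | add(-2)

Check, running the answer program on each example:
  47 -> 188 -> -1316 -> 3948 -> 3944 -> 3952 -> 3950
  -32 -> -128 -> 896 -> -2688 -> -2692 -> -2684 -> -2686
  10 -> 40 -> -280 -> 840 -> 836 -> 844 -> 842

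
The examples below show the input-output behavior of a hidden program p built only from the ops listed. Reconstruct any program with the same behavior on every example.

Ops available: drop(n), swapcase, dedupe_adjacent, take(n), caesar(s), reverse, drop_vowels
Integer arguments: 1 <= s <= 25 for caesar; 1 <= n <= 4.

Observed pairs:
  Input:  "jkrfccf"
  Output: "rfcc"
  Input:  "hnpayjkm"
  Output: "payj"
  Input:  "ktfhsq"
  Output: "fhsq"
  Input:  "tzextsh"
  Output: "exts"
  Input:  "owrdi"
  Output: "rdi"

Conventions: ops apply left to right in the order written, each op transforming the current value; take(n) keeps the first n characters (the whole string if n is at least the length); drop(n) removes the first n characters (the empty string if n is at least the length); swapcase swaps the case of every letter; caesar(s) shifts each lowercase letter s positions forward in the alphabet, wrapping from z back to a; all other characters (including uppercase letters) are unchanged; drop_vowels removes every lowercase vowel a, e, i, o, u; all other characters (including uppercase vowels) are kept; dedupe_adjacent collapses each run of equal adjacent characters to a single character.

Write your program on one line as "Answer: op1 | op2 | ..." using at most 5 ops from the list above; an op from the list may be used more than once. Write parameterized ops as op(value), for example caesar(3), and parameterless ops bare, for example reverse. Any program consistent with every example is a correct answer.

swapcase | drop(2) | swapcase | take(4)

Check, running the answer program on each example:
  "jkrfccf" -> "JKRFCCF" -> "RFCCF" -> "rfccf" -> "rfcc"
  "hnpayjkm" -> "HNPAYJKM" -> "PAYJKM" -> "payjkm" -> "payj"
  "ktfhsq" -> "KTFHSQ" -> "FHSQ" -> "fhsq" -> "fhsq"
  "tzextsh" -> "TZEXTSH" -> "EXTSH" -> "extsh" -> "exts"
  "owrdi" -> "OWRDI" -> "RDI" -> "rdi" -> "rdi"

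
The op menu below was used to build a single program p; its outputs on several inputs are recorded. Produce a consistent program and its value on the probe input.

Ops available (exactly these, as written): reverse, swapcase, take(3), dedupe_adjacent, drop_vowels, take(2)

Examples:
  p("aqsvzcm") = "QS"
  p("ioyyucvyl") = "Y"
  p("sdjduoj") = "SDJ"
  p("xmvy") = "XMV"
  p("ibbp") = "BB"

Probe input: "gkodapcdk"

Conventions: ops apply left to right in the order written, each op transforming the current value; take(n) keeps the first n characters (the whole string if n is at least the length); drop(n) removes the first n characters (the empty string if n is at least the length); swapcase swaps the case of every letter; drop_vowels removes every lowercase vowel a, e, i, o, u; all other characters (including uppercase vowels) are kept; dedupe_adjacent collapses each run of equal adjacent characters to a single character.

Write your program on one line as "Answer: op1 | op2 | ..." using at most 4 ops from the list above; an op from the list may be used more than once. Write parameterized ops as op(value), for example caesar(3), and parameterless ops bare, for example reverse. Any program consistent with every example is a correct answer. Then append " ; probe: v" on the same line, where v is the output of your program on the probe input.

take(3) | drop_vowels | swapcase ; probe: "GK"

Check, running the answer program on each example:
  "aqsvzcm" -> "aqs" -> "qs" -> "QS"
  "ioyyucvyl" -> "ioy" -> "y" -> "Y"
  "sdjduoj" -> "sdj" -> "sdj" -> "SDJ"
  "xmvy" -> "xmv" -> "xmv" -> "XMV"
  "ibbp" -> "ibb" -> "bb" -> "BB"
  probe: "gkodapcdk" -> "gko" -> "gk" -> "GK"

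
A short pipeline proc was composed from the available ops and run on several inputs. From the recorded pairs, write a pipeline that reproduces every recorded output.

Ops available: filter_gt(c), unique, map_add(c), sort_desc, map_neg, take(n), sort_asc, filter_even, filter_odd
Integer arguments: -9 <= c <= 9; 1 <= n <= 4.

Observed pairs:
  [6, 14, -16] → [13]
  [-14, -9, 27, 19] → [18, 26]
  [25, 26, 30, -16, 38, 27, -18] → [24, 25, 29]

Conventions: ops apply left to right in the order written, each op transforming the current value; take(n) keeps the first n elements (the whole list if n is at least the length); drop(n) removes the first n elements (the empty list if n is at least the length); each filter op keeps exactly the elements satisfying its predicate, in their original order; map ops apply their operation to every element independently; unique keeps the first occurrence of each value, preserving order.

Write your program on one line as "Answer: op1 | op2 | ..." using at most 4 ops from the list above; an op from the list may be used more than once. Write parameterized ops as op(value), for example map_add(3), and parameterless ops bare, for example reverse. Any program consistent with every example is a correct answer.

map_add(-1) | filter_gt(8) | take(3) | sort_asc

Check, running the answer program on each example:
  [6, 14, -16] -> [5, 13, -17] -> [13] -> [13] -> [13]
  [-14, -9, 27, 19] -> [-15, -10, 26, 18] -> [26, 18] -> [26, 18] -> [18, 26]
  [25, 26, 30, -16, 38, 27, -18] -> [24, 25, 29, -17, 37, 26, -19] -> [24, 25, 29, 37, 26] -> [24, 25, 29] -> [24, 25, 29]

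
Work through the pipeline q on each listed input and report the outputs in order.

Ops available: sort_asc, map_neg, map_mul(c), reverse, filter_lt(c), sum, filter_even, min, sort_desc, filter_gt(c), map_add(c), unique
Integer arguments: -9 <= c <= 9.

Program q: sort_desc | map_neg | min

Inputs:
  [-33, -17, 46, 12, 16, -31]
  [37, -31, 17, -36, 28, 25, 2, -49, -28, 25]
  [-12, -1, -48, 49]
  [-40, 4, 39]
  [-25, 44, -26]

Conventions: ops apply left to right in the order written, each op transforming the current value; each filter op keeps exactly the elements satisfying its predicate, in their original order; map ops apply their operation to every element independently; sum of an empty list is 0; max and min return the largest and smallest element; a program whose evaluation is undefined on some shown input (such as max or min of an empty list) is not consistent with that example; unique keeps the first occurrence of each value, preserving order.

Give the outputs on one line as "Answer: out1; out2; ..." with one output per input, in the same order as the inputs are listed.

Execution, op by op:
  [-33, -17, 46, 12, 16, -31] -> [46, 16, 12, -17, -31, -33] -> [-46, -16, -12, 17, 31, 33] -> -46
  [37, -31, 17, -36, 28, 25, 2, -49, -28, 25] -> [37, 28, 25, 25, 17, 2, -28, -31, -36, -49] -> [-37, -28, -25, -25, -17, -2, 28, 31, 36, 49] -> -37
  [-12, -1, -48, 49] -> [49, -1, -12, -48] -> [-49, 1, 12, 48] -> -49
  [-40, 4, 39] -> [39, 4, -40] -> [-39, -4, 40] -> -39
  [-25, 44, -26] -> [44, -25, -26] -> [-44, 25, 26] -> -44

-46; -37; -49; -39; -44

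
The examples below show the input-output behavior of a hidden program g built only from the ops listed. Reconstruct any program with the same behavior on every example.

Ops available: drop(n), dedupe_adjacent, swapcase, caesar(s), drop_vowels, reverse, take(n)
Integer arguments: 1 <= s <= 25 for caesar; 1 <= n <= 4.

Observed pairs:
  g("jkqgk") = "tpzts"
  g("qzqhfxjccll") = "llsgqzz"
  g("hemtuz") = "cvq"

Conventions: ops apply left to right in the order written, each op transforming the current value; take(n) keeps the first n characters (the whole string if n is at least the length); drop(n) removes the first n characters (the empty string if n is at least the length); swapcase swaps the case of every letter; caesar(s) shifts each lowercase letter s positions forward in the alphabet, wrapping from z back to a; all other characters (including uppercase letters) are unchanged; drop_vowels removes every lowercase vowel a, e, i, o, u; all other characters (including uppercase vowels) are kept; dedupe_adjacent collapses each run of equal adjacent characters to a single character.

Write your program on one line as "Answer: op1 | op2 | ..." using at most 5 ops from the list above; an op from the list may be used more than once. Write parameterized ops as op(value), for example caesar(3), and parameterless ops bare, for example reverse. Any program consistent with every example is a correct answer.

drop_vowels | reverse | caesar(9) | drop_vowels

Check, running the answer program on each example:
  "jkqgk" -> "jkqgk" -> "kgqkj" -> "tpzts" -> "tpzts"
  "qzqhfxjccll" -> "qzqhfxjccll" -> "llccjxfhqzq" -> "uullsgoqziz" -> "llsgqzz"
  "hemtuz" -> "hmtz" -> "ztmh" -> "icvq" -> "cvq"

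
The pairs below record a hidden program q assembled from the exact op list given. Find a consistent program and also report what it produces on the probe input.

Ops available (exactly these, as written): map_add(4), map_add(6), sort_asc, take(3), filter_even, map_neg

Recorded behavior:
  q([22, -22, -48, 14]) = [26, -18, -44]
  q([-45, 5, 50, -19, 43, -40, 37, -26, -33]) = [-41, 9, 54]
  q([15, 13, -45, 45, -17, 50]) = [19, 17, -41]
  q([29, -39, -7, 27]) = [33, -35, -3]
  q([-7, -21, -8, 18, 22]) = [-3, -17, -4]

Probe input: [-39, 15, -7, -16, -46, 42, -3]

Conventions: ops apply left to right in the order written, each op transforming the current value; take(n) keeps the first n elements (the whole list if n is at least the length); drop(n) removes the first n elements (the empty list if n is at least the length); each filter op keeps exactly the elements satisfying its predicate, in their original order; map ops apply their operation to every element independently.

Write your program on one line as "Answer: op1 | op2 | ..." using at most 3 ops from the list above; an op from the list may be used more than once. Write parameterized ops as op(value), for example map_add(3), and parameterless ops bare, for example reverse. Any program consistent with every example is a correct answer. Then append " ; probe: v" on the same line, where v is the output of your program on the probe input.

map_add(4) | take(3) ; probe: [-35, 19, -3]

Check, running the answer program on each example:
  [22, -22, -48, 14] -> [26, -18, -44, 18] -> [26, -18, -44]
  [-45, 5, 50, -19, 43, -40, 37, -26, -33] -> [-41, 9, 54, -15, 47, -36, 41, -22, -29] -> [-41, 9, 54]
  [15, 13, -45, 45, -17, 50] -> [19, 17, -41, 49, -13, 54] -> [19, 17, -41]
  [29, -39, -7, 27] -> [33, -35, -3, 31] -> [33, -35, -3]
  [-7, -21, -8, 18, 22] -> [-3, -17, -4, 22, 26] -> [-3, -17, -4]
  probe: [-39, 15, -7, -16, -46, 42, -3] -> [-35, 19, -3, -12, -42, 46, 1] -> [-35, 19, -3]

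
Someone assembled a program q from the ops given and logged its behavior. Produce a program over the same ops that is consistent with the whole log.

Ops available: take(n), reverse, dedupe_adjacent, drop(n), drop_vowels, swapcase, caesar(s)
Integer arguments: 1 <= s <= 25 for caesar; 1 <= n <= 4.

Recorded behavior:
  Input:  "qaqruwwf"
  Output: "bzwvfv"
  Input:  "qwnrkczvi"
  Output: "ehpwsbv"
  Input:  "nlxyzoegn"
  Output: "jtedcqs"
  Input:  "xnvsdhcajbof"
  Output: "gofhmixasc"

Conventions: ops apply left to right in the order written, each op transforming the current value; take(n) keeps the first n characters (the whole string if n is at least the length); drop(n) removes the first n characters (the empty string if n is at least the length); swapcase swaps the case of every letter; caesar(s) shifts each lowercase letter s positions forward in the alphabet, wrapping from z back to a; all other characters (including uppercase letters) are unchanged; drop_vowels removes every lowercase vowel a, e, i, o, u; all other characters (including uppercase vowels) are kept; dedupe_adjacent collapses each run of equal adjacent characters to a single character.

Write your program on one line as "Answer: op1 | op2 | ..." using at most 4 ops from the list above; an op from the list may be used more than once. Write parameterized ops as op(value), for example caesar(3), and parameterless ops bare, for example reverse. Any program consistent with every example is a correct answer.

caesar(5) | reverse | drop(2)

Check, running the answer program on each example:
  "qaqruwwf" -> "vfvwzbbk" -> "kbbzwvfv" -> "bzwvfv"
  "qwnrkczvi" -> "vbswphean" -> "naehpwsbv" -> "ehpwsbv"
  "nlxyzoegn" -> "sqcdetjls" -> "sljtedcqs" -> "jtedcqs"
  "xnvsdhcajbof" -> "csaximhfogtk" -> "ktgofhmixasc" -> "gofhmixasc"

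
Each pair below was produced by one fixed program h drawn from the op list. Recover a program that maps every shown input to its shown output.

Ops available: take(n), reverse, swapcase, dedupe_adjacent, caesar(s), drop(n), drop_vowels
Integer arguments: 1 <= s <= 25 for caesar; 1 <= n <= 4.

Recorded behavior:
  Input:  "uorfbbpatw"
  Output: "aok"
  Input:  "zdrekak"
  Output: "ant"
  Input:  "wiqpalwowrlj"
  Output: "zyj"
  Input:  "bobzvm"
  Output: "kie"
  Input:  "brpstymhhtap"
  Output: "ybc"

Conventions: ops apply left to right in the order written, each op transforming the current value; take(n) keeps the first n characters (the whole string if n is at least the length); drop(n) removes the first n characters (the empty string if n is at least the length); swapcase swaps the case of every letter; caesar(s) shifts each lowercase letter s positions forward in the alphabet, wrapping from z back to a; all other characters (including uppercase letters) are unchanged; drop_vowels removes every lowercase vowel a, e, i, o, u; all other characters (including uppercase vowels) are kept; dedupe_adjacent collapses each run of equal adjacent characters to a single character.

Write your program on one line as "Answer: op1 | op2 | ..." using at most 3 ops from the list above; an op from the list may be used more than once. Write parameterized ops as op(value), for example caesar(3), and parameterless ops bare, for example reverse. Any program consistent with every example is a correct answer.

caesar(9) | drop(2) | take(3)

Check, running the answer program on each example:
  "uorfbbpatw" -> "dxaokkyjcf" -> "aokkyjcf" -> "aok"
  "zdrekak" -> "imantjt" -> "antjt" -> "ant"
  "wiqpalwowrlj" -> "frzyjufxfaus" -> "zyjufxfaus" -> "zyj"
  "bobzvm" -> "kxkiev" -> "kiev" -> "kie"
  "brpstymhhtap" -> "kaybchvqqcjy" -> "ybchvqqcjy" -> "ybc"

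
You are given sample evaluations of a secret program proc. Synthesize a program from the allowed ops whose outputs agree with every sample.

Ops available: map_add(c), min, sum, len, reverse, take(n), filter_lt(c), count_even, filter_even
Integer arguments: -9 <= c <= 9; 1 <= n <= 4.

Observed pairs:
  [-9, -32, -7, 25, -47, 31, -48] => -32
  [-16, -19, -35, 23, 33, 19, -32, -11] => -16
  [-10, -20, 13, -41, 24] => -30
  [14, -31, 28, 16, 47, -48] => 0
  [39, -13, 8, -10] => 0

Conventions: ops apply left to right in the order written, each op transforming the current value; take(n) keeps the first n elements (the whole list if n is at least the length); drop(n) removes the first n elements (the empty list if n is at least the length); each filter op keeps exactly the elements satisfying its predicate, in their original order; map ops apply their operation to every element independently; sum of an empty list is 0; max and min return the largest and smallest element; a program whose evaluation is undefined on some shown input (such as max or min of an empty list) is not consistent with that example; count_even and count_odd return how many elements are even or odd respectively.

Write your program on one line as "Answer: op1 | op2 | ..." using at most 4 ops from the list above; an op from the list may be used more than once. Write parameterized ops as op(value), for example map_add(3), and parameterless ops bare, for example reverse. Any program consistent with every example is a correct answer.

take(2) | filter_even | filter_lt(4) | sum

Check, running the answer program on each example:
  [-9, -32, -7, 25, -47, 31, -48] -> [-9, -32] -> [-32] -> [-32] -> -32
  [-16, -19, -35, 23, 33, 19, -32, -11] -> [-16, -19] -> [-16] -> [-16] -> -16
  [-10, -20, 13, -41, 24] -> [-10, -20] -> [-10, -20] -> [-10, -20] -> -30
  [14, -31, 28, 16, 47, -48] -> [14, -31] -> [14] -> [] -> 0
  [39, -13, 8, -10] -> [39, -13] -> [] -> [] -> 0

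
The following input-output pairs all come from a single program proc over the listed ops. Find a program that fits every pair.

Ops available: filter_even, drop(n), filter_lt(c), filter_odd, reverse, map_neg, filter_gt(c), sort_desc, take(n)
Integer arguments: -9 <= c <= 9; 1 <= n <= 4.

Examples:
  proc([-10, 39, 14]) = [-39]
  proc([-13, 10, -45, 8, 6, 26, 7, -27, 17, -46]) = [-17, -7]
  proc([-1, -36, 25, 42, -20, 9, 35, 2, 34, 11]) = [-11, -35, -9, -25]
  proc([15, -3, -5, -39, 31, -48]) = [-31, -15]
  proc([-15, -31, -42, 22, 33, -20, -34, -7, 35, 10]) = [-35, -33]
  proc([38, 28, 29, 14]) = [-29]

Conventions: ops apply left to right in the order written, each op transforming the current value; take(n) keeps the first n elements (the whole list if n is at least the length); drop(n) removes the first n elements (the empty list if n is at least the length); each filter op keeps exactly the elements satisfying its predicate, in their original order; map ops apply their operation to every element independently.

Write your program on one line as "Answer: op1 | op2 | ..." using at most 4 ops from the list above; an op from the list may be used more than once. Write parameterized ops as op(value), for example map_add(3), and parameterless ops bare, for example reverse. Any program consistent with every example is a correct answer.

map_neg | filter_lt(-2) | reverse | filter_odd

Check, running the answer program on each example:
  [-10, 39, 14] -> [10, -39, -14] -> [-39, -14] -> [-14, -39] -> [-39]
  [-13, 10, -45, 8, 6, 26, 7, -27, 17, -46] -> [13, -10, 45, -8, -6, -26, -7, 27, -17, 46] -> [-10, -8, -6, -26, -7, -17] -> [-17, -7, -26, -6, -8, -10] -> [-17, -7]
  [-1, -36, 25, 42, -20, 9, 35, 2, 34, 11] -> [1, 36, -25, -42, 20, -9, -35, -2, -34, -11] -> [-25, -42, -9, -35, -34, -11] -> [-11, -34, -35, -9, -42, -25] -> [-11, -35, -9, -25]
  [15, -3, -5, -39, 31, -48] -> [-15, 3, 5, 39, -31, 48] -> [-15, -31] -> [-31, -15] -> [-31, -15]
  [-15, -31, -42, 22, 33, -20, -34, -7, 35, 10] -> [15, 31, 42, -22, -33, 20, 34, 7, -35, -10] -> [-22, -33, -35, -10] -> [-10, -35, -33, -22] -> [-35, -33]
  [38, 28, 29, 14] -> [-38, -28, -29, -14] -> [-38, -28, -29, -14] -> [-14, -29, -28, -38] -> [-29]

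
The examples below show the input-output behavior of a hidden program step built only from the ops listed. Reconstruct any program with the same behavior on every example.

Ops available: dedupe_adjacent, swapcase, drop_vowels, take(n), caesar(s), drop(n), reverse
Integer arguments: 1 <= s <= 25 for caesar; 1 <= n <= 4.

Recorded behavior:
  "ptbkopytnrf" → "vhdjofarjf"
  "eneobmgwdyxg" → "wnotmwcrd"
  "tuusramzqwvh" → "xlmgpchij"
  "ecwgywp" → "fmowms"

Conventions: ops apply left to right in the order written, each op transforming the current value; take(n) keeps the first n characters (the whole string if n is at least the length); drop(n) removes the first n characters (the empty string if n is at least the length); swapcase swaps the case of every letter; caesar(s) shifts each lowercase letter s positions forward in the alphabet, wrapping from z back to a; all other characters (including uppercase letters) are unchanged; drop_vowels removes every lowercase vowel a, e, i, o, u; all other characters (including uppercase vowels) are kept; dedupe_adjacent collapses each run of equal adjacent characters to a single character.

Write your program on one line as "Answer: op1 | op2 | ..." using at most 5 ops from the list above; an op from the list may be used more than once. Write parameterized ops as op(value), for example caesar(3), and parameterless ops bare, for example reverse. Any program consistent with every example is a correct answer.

drop_vowels | caesar(21) | reverse | caesar(21)

Check, running the answer program on each example:
  "ptbkopytnrf" -> "ptbkpytnrf" -> "kowfktoima" -> "amiotkfwok" -> "vhdjofarjf"
  "eneobmgwdyxg" -> "nbmgwdyxg" -> "iwhbrytsb" -> "bstyrbhwi" -> "wnotmwcrd"
  "tuusramzqwvh" -> "tsrmzqwvh" -> "onmhulrqc" -> "cqrluhmno" -> "xlmgpchij"
  "ecwgywp" -> "cwgywp" -> "xrbtrk" -> "krtbrx" -> "fmowms"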